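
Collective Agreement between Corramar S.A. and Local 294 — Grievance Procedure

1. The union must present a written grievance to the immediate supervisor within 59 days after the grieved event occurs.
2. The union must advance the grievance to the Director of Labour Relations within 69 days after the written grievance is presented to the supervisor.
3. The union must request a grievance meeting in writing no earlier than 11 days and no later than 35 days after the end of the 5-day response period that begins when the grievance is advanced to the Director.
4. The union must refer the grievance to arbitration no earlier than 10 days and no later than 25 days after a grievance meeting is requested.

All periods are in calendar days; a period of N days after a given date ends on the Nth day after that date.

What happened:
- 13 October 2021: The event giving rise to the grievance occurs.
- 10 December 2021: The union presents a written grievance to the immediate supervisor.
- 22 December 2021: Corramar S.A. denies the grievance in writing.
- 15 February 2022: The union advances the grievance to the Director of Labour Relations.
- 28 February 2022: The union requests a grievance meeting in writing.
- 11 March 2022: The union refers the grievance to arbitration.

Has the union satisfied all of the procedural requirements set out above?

No

(1) due by 13 October 2021 + 59 days = 11 December 2021; completed 10 December 2021, before the deadline.
(2) due by 10 December 2021 + 69 days = 17 February 2022; completed 15 February 2022, before the deadline.
(3) the permitted window runs from 20 February 2022 + 11 = 3 March 2022 to 20 February 2022 + 35 = 27 March 2022; 28 February 2022 is 3 days too early.
That is the first point of non-compliance.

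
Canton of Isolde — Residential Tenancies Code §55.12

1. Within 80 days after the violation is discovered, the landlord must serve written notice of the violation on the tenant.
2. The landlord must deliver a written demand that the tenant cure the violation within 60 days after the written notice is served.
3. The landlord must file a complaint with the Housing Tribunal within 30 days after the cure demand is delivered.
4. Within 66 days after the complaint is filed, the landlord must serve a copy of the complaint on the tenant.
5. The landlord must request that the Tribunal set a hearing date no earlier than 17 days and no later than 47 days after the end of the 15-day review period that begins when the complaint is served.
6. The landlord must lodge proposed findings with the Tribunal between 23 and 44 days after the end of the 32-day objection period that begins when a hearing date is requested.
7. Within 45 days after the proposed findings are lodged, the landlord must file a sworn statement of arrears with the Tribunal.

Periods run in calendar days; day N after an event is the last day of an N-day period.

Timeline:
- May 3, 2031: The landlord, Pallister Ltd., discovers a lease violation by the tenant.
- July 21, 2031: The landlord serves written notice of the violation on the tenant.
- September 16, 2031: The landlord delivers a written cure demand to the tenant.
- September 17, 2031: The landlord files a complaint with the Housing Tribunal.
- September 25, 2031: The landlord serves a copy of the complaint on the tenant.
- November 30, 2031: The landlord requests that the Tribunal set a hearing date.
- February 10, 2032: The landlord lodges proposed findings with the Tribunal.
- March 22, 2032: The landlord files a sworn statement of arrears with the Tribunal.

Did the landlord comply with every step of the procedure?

(1) due by May 3, 2031 + 80 days = July 22, 2031; July 21, 2031 is within that limit.
(2) due by July 21, 2031 + 60 days = September 19, 2031; September 16, 2031 is within that limit.
(3) due by September 16, 2031 + 30 days = October 16, 2031; done September 17, 2031 — timely.
(4) due by September 17, 2031 + 66 days = November 22, 2031; September 25, 2031 is within that limit.
(5) the permitted window runs from October 10, 2031 + 17 = October 27, 2031 to October 10, 2031 + 47 = November 26, 2031; done November 30, 2031 — 4 days after the window closed.

No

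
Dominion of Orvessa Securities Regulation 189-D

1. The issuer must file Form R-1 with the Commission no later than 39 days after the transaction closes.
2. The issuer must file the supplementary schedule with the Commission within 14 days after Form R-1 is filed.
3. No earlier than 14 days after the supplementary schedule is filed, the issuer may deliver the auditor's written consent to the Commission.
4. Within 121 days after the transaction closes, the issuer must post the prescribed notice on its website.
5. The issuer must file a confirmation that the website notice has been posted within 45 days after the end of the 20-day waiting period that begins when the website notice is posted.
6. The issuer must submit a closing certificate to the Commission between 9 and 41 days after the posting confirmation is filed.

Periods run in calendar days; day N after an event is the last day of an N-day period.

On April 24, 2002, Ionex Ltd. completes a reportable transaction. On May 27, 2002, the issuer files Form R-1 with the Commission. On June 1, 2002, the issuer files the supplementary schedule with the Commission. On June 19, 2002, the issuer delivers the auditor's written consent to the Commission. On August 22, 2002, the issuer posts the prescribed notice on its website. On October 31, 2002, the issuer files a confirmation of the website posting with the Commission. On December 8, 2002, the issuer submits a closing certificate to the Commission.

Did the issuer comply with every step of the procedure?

No

Step 1: 39 days after April 24, 2002 (when the transaction closes) is June 2, 2002; done May 27, 2002 — timely.
Step 2: 14 days after May 27, 2002 (when Form R-1 is filed) is June 10, 2002; done June 1, 2002 — timely.
Step 3: the earliest permitted date is 14 days after June 1, 2002 (when the supplementary schedule is filed), i.e. June 15, 2002; done June 19, 2002 — permitted.
Step 4: 121 days after April 24, 2002 (when the transaction closes) is August 23, 2002; done August 22, 2002 — timely.
Step 5: 45 days after September 11, 2002 (end of the 20-day waiting period, which began when the website notice is posted on August 22, 2002) is October 26, 2002; not done until October 31, 2002, 5 days after the deadline.
The analysis stops there.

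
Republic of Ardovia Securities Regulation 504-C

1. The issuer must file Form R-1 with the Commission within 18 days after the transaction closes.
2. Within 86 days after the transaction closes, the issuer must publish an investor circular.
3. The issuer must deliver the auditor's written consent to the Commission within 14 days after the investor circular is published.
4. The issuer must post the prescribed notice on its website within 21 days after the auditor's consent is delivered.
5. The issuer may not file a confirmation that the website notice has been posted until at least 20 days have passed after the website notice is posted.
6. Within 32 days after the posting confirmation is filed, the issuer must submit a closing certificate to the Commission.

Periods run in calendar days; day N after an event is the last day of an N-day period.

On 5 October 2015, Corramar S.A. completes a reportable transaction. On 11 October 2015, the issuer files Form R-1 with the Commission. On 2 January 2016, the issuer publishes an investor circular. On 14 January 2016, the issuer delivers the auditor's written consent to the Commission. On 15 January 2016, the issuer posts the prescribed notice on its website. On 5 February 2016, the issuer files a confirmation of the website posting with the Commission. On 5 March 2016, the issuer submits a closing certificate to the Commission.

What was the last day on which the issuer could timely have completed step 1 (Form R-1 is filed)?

Step 1 runs from 5 October 2015, when the transaction closes. 18 days after 5 October 2015 is 23 October 2015.

23 October 2015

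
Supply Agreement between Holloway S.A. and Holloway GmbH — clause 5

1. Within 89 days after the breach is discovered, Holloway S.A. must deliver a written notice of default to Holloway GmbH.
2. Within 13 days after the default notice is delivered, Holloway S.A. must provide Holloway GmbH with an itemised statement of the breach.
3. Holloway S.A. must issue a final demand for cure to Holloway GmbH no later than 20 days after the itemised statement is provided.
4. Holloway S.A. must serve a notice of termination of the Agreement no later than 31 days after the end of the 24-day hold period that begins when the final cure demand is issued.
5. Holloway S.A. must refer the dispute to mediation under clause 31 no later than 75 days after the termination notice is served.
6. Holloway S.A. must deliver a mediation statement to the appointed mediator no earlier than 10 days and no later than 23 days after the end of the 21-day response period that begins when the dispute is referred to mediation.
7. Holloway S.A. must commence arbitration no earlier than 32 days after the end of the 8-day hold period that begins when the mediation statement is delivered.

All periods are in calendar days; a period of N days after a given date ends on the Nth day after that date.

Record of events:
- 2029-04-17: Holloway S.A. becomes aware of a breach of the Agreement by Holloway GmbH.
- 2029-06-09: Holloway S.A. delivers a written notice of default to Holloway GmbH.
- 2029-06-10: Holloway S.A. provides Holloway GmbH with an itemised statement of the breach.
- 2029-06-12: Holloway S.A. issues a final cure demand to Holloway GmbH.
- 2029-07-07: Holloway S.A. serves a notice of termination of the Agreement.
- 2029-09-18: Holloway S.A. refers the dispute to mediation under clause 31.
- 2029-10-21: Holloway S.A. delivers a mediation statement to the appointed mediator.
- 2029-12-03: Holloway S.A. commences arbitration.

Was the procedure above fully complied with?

Yes

(1) due by 2029-04-17 + 89 days = 2029-07-15; 2029-06-09 is within that limit.
(2) due by 2029-06-09 + 13 days = 2029-06-22; done 2029-06-10 — timely.
(3) due by 2029-06-10 + 20 days = 2029-06-30; completed 2029-06-12, before the deadline.
(4) due by 2029-07-06 + 31 days = 2029-08-06; done 2029-07-07 — timely.
(5) due by 2029-07-07 + 75 days = 2029-09-20; 2029-09-18 is within that limit.
(6) the permitted window runs from 2029-10-09 + 10 = 2029-10-19 to 2029-10-09 + 23 = 2029-11-01; done 2029-10-21, which is between those dates.
(7) permitted from 2029-10-29 + 32 days = 2029-11-30 onward; done 2029-12-03 — permitted.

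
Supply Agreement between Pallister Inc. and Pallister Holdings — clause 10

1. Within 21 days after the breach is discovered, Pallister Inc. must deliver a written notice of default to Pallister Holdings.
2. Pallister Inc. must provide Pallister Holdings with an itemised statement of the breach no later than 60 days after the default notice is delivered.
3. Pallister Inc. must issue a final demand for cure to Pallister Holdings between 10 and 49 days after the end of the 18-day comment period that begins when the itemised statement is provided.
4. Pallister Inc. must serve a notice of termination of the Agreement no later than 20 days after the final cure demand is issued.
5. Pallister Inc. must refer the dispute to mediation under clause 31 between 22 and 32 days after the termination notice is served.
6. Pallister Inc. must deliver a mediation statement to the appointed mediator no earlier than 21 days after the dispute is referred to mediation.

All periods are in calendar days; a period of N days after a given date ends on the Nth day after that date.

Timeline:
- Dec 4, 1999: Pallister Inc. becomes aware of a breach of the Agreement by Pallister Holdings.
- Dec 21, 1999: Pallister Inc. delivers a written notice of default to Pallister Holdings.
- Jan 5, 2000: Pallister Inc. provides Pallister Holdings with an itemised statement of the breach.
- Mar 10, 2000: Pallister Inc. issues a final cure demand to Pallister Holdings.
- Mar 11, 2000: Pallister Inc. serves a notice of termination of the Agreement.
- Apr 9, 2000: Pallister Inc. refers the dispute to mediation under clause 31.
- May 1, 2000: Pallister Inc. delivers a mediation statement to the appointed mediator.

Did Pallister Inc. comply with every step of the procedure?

Yes

Step 1: 21 days after Dec 4, 1999 (when the breach is discovered) is Dec 25, 1999; completed Dec 21, 1999, before the deadline.
Step 2: 60 days after Dec 21, 1999 (when the default notice is delivered) is Feb 19, 2000; Jan 5, 2000 is within that limit.
Step 3: the window is 10–49 days after Jan 23, 2000 (end of the 18-day comment period, which began when the itemised statement is provided on Jan 5, 2000), so Feb 2, 2000 through Mar 12, 2000; done Mar 10, 2000, which is between those dates.
Step 4: 20 days after Mar 10, 2000 (when the final cure demand is issued) is Mar 30, 2000; completed Mar 11, 2000, before the deadline.
Step 5: the window is 22–32 days after Mar 11, 2000 (when the termination notice is served), so Apr 2, 2000 through Apr 12, 2000; done Apr 9, 2000 — within the window.
Step 6: the earliest permitted date is 21 days after Apr 9, 2000 (when the dispute is referred to mediation), i.e. Apr 30, 2000; May 1, 2000 is on or after that date.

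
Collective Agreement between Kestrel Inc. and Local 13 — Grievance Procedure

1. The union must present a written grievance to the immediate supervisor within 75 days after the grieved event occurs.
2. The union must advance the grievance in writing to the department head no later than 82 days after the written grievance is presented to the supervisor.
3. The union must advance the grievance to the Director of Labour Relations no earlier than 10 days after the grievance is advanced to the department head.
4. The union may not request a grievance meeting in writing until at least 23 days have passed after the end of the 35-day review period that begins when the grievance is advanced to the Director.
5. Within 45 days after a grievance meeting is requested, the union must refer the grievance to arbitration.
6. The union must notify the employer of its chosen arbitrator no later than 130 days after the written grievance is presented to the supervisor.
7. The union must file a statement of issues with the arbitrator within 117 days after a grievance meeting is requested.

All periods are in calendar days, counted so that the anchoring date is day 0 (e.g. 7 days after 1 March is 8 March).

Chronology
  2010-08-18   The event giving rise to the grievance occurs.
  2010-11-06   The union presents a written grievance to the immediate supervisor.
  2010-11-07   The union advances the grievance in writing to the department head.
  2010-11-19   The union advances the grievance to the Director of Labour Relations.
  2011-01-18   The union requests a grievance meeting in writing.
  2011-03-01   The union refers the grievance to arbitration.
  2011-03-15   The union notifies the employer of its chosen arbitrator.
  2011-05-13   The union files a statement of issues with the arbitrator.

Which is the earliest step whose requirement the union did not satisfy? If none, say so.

Step 1: 75 days after 2010-08-18 (when the grieved event occurs) is 2010-11-01; done 2010-11-06 — 5 days late.
The analysis stops there.

Step 1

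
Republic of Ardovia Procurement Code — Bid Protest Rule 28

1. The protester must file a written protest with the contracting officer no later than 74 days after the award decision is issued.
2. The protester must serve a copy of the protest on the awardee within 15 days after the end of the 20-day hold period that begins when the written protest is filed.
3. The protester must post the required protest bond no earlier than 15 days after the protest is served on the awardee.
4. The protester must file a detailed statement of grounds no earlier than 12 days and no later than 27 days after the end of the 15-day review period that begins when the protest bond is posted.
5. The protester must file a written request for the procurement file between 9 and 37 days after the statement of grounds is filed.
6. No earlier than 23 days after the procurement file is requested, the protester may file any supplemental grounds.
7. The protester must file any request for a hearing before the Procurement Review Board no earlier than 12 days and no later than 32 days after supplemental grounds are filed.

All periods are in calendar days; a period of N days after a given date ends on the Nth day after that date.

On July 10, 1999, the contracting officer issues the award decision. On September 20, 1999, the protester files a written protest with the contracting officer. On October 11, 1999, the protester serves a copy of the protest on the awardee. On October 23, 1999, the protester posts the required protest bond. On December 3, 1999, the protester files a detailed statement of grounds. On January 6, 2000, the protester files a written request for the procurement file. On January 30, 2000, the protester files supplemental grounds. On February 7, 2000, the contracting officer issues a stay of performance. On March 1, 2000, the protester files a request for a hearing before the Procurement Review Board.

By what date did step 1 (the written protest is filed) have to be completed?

September 22, 1999

Step 1 runs from July 10, 1999, when the award decision is issued. 74 days after July 10, 1999 is September 22, 1999.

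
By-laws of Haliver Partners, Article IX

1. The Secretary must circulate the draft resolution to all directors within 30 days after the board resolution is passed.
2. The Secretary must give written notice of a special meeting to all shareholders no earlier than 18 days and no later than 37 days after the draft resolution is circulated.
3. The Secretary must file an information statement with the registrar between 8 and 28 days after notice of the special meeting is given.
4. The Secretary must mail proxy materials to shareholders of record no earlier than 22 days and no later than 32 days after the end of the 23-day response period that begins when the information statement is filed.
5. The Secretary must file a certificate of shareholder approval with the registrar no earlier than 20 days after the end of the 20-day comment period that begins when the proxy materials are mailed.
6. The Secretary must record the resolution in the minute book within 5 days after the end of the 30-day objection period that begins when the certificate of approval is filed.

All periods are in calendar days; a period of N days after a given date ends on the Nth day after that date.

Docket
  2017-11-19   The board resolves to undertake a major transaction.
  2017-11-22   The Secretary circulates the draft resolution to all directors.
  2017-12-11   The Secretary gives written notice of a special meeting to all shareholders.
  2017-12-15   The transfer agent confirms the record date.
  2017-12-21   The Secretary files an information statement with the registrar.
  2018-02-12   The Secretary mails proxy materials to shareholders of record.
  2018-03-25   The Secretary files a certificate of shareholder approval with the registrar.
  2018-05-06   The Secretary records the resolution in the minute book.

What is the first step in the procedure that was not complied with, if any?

Step 6

Step 1: 30 days after 2017-11-19 (when the board resolution is passed) is 2017-12-19; done 2017-11-22 — timely.
Step 2: the window is 18–37 days after 2017-11-22 (when the draft resolution is circulated), so 2017-12-10 through 2017-12-29; done 2017-12-11, which is between those dates.
Step 3: the window is 8–28 days after 2017-12-11 (when notice of the special meeting is given), so 2017-12-19 through 2018-01-08; 2017-12-21 falls inside that range.
Step 4: the window is 22–32 days after 2018-01-13 (end of the 23-day response period, which began when the information statement is filed on 2017-12-21), so 2018-02-04 through 2018-02-14; done 2018-02-12, which is between those dates.
Step 5: the earliest permitted date is 20 days after 2018-03-04 (end of the 20-day comment period, which began when the proxy materials are mailed on 2018-02-12), i.e. 2018-03-24; done 2018-03-25 — permitted.
Step 6: 5 days after 2018-04-24 (end of the 30-day objection period, which began when the certificate of approval is filed on 2018-03-25) is 2018-04-29; not done until 2018-05-06, 7 days after the deadline.
No need to go further; step 6 was not satisfied.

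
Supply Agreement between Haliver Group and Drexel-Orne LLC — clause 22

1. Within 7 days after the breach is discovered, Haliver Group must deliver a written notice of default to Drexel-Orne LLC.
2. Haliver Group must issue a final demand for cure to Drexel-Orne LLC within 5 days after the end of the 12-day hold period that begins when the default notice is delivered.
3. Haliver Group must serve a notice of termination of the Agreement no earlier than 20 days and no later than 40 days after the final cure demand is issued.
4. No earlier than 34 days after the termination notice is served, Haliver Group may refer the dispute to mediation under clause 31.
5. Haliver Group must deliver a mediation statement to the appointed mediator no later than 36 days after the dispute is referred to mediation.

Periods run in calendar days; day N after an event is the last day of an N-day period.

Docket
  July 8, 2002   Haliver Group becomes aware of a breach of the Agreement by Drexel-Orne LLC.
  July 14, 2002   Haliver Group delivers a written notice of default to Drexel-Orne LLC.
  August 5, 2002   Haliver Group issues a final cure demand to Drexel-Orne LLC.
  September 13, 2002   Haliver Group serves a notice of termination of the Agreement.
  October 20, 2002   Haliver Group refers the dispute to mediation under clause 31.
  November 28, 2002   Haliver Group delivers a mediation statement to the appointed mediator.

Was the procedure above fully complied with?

No

Step 1 — counting 7 days from July 8, 2002 (when the breach is discovered) gives a deadline of July 15, 2002; done July 14, 2002 — timely.
Step 2 — counting 5 days from July 26, 2002 (end of the 12-day hold period, which began when the default notice is delivered on July 14, 2002) gives a deadline of July 31, 2002; done August 5, 2002 — 5 days late.
Later steps need not be reached.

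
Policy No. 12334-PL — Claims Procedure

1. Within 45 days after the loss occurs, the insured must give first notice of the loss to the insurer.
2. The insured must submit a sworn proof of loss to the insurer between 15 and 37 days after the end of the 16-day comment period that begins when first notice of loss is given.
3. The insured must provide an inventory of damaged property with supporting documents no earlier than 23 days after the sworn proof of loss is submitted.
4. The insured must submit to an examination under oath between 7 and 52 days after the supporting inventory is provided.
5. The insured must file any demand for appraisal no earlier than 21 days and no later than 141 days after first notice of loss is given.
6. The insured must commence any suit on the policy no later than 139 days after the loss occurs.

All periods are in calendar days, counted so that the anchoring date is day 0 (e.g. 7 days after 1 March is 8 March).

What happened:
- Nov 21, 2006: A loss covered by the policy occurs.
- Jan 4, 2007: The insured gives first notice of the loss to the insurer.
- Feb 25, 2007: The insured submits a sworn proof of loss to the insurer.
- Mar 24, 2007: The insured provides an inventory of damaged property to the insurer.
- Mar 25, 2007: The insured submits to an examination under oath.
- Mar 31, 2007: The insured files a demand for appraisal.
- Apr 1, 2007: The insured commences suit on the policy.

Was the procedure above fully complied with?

(1) due by Nov 21, 2006 + 45 days = Jan 5, 2007; Jan 4, 2007 is within that limit.
(2) the permitted window runs from Jan 20, 2007 + 15 = Feb 4, 2007 to Jan 20, 2007 + 37 = Feb 26, 2007; Feb 25, 2007 falls inside that range.
(3) permitted from Feb 25, 2007 + 23 days = Mar 20, 2007 onward; done Mar 24, 2007 — permitted.
(4) the permitted window runs from Mar 24, 2007 + 7 = Mar 31, 2007 to Mar 24, 2007 + 52 = May 15, 2007; done Mar 25, 2007 — 6 days before the window opened.

No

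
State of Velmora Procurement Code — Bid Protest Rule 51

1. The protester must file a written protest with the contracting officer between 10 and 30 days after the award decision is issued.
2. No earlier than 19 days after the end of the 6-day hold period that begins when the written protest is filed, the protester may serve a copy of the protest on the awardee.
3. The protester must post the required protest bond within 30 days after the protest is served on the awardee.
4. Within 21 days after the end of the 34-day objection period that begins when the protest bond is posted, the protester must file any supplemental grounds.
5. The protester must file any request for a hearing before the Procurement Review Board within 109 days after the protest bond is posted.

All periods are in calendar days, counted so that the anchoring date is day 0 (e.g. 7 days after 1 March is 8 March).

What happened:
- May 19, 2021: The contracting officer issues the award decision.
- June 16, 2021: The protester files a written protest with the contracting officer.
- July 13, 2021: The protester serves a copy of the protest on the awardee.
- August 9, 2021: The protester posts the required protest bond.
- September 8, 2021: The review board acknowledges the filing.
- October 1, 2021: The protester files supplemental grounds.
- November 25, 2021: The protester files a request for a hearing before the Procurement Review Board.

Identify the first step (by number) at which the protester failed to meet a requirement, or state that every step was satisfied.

None — every step was satisfied

Step 1: the window is 10–30 days after May 19, 2021 (when the award decision is issued), so May 29, 2021 through June 18, 2021; June 16, 2021 falls inside that range.
Step 2: the earliest permitted date is 19 days after June 22, 2021 (end of the 6-day hold period, which began when the written protest is filed on June 16, 2021), i.e. July 11, 2021; done July 13, 2021 — permitted.
Step 3: 30 days after July 13, 2021 (when the protest is served on the awardee) is August 12, 2021; completed August 9, 2021, before the deadline.
Step 4: 21 days after September 12, 2021 (end of the 34-day objection period, which began when the protest bond is posted on August 9, 2021) is October 3, 2021; done October 1, 2021 — timely.
Step 5: 109 days after August 9, 2021 (when the protest bond is posted) is November 26, 2021; November 25, 2021 is within that limit.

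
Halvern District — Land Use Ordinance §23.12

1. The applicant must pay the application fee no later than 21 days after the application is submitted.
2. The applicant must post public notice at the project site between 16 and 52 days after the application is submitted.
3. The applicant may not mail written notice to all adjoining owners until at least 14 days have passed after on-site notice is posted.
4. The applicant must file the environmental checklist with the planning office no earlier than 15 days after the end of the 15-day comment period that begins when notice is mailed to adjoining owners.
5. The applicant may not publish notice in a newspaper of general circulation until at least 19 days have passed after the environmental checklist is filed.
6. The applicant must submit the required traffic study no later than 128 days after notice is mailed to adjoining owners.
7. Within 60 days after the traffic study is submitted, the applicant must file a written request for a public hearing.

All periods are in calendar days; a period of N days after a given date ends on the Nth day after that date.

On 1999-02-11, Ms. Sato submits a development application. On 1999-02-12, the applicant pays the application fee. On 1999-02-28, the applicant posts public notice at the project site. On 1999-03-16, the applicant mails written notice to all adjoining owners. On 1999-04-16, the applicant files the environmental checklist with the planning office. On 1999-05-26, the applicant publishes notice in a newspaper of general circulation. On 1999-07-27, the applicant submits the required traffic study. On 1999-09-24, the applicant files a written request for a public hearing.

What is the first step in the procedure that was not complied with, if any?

Step 1 — counting 21 days from 1999-02-11 (when the application is submitted) gives a deadline of 1999-03-04; completed 1999-02-12, before the deadline.
Step 2 — 16 and 52 days from 1999-02-11 (when the application is submitted) are 1999-02-27 and 1999-04-04 respectively; 1999-02-28 falls inside that range.
Step 3 — must wait 14 days from 1999-02-28 (when on-site notice is posted), so not before 1999-03-14; 1999-03-16 is on or after that date.
Step 4 — must wait 15 days from 1999-03-31 (end of the 15-day comment period, which began when notice is mailed to adjoining owners on 1999-03-16), so not before 1999-04-15; 1999-04-16 is on or after that date.
Step 5 — must wait 19 days from 1999-04-16 (when the environmental checklist is filed), so not before 1999-05-05; done 1999-05-26 — permitted.
Step 6 — counting 128 days from 1999-03-16 (when notice is mailed to adjoining owners) gives a deadline of 1999-07-22; not done until 1999-07-27, 5 days after the deadline.

Step 6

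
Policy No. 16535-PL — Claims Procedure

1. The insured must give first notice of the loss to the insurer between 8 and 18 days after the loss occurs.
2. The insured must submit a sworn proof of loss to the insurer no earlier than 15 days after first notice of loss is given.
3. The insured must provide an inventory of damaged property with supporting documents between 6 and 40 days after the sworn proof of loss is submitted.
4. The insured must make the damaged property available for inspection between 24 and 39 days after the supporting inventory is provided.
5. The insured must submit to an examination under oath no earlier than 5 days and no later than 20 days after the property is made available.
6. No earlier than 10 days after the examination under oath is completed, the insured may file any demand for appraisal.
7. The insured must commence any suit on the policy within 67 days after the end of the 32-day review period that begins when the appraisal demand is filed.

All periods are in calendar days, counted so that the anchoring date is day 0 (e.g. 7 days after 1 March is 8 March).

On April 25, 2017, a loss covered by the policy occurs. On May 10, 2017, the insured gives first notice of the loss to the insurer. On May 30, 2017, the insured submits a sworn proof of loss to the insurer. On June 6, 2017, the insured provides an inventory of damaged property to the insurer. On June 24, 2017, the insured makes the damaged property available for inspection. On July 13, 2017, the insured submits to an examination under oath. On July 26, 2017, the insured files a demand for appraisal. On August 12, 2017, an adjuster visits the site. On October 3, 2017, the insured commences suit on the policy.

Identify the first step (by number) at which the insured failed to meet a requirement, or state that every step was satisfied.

Step 4

Step 1 — 8 and 18 days from April 25, 2017 (when the loss occurs) are May 3, 2017 and May 13, 2017 respectively; done May 10, 2017 — within the window.
Step 2 — must wait 15 days from May 10, 2017 (when first notice of loss is given), so not before May 25, 2017; May 30, 2017 is on or after that date.
Step 3 — 6 and 40 days from May 30, 2017 (when the sworn proof of loss is submitted) are June 5, 2017 and July 9, 2017 respectively; done June 6, 2017, which is between those dates.
Step 4 — 24 and 39 days from June 6, 2017 (when the supporting inventory is provided) are June 30, 2017 and July 15, 2017 respectively; June 24, 2017 is 6 days too early.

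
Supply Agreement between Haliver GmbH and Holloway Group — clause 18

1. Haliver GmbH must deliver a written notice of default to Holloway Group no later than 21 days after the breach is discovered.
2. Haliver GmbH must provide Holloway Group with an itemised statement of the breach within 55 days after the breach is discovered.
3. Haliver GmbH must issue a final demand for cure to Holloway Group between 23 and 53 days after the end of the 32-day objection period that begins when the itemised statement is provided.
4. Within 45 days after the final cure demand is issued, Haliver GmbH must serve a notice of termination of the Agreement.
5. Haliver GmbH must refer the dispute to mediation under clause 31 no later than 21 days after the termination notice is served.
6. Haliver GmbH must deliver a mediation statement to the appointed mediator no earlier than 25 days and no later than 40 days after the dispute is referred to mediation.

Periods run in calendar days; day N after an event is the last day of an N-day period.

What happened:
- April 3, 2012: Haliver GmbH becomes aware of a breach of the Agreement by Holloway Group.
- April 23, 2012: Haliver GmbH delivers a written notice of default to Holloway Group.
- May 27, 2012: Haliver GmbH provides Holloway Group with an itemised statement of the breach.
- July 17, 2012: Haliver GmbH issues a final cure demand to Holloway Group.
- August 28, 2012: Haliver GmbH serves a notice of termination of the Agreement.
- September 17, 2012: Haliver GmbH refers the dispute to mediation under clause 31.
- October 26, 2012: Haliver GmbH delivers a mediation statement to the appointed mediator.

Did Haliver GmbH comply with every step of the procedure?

Step 1 — counting 21 days from April 3, 2012 (when the breach is discovered) gives a deadline of April 24, 2012; April 23, 2012 is within that limit.
Step 2 — counting 55 days from April 3, 2012 (when the breach is discovered) gives a deadline of May 28, 2012; May 27, 2012 is within that limit.
Step 3 — 23 and 53 days from June 28, 2012 (end of the 32-day objection period, which began when the itemised statement is provided on May 27, 2012) are July 21, 2012 and August 20, 2012 respectively; July 17, 2012 is 4 days too early.
The analysis stops there.

No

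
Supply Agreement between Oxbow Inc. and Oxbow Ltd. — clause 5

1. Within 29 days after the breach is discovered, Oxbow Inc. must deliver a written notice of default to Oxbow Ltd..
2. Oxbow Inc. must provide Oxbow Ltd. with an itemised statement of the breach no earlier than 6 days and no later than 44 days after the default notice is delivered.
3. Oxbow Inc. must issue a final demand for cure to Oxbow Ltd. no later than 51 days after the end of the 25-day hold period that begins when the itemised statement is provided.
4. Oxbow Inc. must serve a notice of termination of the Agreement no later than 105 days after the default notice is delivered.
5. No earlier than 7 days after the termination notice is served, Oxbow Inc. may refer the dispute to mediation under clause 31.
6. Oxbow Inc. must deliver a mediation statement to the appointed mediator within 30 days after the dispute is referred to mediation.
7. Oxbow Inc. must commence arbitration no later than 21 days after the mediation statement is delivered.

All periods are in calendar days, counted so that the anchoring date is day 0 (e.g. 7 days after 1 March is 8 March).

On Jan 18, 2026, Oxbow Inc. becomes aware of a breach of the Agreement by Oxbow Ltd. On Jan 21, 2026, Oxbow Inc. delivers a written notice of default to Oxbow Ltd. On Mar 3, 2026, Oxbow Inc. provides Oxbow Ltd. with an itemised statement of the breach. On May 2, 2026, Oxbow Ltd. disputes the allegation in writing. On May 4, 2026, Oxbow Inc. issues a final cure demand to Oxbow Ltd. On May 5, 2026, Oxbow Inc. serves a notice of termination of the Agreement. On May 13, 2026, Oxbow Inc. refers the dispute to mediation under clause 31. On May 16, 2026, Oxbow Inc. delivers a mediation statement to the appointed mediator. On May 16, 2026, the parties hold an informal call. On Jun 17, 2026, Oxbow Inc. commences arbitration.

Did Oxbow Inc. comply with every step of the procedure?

No

(1) due by Jan 18, 2026 + 29 days = Feb 16, 2026; completed Jan 21, 2026, before the deadline.
(2) the permitted window runs from Jan 21, 2026 + 6 = Jan 27, 2026 to Jan 21, 2026 + 44 = Mar 6, 2026; Mar 3, 2026 falls inside that range.
(3) due by Mar 28, 2026 + 51 days = May 18, 2026; May 4, 2026 is within that limit.
(4) due by Jan 21, 2026 + 105 days = May 6, 2026; completed May 5, 2026, before the deadline.
(5) permitted from May 5, 2026 + 7 days = May 12, 2026 onward; done May 13, 2026 — permitted.
(6) due by May 13, 2026 + 30 days = Jun 12, 2026; completed May 16, 2026, before the deadline.
(7) due by May 16, 2026 + 21 days = Jun 6, 2026; not done until Jun 17, 2026, 11 days after the deadline.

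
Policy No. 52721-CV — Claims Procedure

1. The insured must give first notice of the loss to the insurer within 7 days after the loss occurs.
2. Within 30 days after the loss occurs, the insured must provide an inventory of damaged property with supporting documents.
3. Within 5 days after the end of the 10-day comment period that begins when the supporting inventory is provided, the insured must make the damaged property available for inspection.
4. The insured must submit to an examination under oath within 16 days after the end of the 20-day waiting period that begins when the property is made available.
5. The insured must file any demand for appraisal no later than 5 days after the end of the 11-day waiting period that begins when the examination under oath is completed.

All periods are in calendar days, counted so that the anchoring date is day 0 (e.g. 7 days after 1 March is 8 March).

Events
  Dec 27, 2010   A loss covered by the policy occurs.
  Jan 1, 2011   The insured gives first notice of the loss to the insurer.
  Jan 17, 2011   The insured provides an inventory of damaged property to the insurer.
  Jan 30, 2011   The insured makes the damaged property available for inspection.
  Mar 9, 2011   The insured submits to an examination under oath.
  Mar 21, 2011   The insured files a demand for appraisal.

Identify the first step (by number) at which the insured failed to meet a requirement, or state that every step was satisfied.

Step 1 — counting 7 days from Dec 27, 2010 (when the loss occurs) gives a deadline of Jan 3, 2011; done Jan 1, 2011 — timely.
Step 2 — counting 30 days from Dec 27, 2010 (when the loss occurs) gives a deadline of Jan 26, 2011; Jan 17, 2011 is within that limit.
Step 3 — counting 5 days from Jan 27, 2011 (end of the 10-day comment period, which began when the supporting inventory is provided on Jan 17, 2011) gives a deadline of Feb 1, 2011; done Jan 30, 2011 — timely.
Step 4 — counting 16 days from Feb 19, 2011 (end of the 20-day waiting period, which began when the property is made available on Jan 30, 2011) gives a deadline of Mar 7, 2011; Mar 9, 2011 misses that deadline by 2 days.

Step 4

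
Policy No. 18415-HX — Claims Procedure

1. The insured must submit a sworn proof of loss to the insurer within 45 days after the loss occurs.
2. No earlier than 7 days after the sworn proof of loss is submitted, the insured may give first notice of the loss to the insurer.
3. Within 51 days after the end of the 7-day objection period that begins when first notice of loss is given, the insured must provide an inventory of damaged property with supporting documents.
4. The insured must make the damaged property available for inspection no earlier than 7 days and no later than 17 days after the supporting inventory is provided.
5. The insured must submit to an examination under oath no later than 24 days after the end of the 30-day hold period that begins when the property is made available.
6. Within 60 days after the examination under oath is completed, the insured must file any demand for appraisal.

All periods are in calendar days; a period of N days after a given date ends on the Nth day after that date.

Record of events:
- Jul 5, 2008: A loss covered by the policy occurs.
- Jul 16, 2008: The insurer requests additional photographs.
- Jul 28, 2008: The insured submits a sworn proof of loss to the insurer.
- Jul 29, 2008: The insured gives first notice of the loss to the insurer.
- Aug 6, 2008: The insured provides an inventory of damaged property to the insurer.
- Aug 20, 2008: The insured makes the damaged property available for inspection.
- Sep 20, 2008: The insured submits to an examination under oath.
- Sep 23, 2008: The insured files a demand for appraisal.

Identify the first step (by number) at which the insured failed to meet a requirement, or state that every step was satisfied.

Step 2

(1) due by Jul 5, 2008 + 45 days = Aug 19, 2008; completed Jul 28, 2008, before the deadline.
(2) permitted from Jul 28, 2008 + 7 days = Aug 4, 2008 onward; done Jul 29, 2008 — 6 days too early.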